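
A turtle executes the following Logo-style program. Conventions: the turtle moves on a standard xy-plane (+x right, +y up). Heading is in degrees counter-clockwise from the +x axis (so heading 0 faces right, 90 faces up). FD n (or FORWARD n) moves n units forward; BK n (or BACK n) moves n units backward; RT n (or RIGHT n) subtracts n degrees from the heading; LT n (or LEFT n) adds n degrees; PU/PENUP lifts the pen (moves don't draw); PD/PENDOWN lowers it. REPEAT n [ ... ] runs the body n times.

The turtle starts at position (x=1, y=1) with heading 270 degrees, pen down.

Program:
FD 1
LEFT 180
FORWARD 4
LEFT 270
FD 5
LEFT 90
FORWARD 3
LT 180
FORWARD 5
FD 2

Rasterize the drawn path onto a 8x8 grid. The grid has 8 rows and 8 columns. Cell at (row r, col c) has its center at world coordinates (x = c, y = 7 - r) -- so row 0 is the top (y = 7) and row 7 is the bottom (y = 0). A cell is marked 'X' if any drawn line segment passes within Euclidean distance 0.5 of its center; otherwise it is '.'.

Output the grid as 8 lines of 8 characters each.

Segment 0: (1,1) -> (1,0)
Segment 1: (1,0) -> (1,4)
Segment 2: (1,4) -> (6,4)
Segment 3: (6,4) -> (6,7)
Segment 4: (6,7) -> (6,2)
Segment 5: (6,2) -> (6,-0)

Answer: ......X.
......X.
......X.
.XXXXXX.
.X....X.
.X....X.
.X....X.
.X....X.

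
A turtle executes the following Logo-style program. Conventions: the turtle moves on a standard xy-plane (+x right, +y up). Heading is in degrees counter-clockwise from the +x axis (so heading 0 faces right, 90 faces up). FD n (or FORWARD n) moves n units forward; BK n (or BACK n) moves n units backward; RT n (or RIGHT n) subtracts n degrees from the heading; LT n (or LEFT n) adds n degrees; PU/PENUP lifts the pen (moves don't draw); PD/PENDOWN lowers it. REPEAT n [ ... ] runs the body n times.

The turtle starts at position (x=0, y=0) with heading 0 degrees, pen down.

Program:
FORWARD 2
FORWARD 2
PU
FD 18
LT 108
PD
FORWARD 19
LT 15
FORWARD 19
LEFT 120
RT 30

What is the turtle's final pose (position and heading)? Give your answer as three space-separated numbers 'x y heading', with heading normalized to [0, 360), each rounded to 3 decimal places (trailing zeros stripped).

Answer: 5.781 34.005 213

Derivation:
Executing turtle program step by step:
Start: pos=(0,0), heading=0, pen down
FD 2: (0,0) -> (2,0) [heading=0, draw]
FD 2: (2,0) -> (4,0) [heading=0, draw]
PU: pen up
FD 18: (4,0) -> (22,0) [heading=0, move]
LT 108: heading 0 -> 108
PD: pen down
FD 19: (22,0) -> (16.129,18.07) [heading=108, draw]
LT 15: heading 108 -> 123
FD 19: (16.129,18.07) -> (5.781,34.005) [heading=123, draw]
LT 120: heading 123 -> 243
RT 30: heading 243 -> 213
Final: pos=(5.781,34.005), heading=213, 4 segment(s) drawn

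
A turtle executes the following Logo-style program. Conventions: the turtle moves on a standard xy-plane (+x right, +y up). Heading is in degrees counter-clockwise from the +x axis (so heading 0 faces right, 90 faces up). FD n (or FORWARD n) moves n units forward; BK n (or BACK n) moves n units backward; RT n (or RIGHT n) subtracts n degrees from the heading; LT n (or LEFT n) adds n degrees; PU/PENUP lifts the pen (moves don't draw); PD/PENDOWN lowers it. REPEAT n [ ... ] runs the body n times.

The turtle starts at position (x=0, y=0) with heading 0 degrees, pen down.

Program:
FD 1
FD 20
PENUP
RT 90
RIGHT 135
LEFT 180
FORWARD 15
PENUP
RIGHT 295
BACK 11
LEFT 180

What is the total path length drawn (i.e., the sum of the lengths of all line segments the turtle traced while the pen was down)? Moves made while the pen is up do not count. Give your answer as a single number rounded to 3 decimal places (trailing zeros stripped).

Executing turtle program step by step:
Start: pos=(0,0), heading=0, pen down
FD 1: (0,0) -> (1,0) [heading=0, draw]
FD 20: (1,0) -> (21,0) [heading=0, draw]
PU: pen up
RT 90: heading 0 -> 270
RT 135: heading 270 -> 135
LT 180: heading 135 -> 315
FD 15: (21,0) -> (31.607,-10.607) [heading=315, move]
PU: pen up
RT 295: heading 315 -> 20
BK 11: (31.607,-10.607) -> (21.27,-14.369) [heading=20, move]
LT 180: heading 20 -> 200
Final: pos=(21.27,-14.369), heading=200, 2 segment(s) drawn

Segment lengths:
  seg 1: (0,0) -> (1,0), length = 1
  seg 2: (1,0) -> (21,0), length = 20
Total = 21

Answer: 21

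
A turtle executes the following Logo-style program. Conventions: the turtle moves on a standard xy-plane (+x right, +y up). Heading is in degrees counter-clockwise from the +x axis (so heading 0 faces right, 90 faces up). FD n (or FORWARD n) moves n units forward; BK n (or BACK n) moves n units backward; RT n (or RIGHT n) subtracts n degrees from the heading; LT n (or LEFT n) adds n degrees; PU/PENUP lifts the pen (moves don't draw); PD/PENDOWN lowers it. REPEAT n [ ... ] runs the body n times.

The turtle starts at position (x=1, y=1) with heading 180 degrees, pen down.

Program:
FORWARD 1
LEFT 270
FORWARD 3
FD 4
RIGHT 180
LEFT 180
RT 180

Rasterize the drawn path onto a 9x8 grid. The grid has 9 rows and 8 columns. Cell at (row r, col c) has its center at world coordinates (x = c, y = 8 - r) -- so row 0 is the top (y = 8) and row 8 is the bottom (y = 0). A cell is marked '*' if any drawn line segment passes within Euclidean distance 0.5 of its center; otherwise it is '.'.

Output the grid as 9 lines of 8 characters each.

Segment 0: (1,1) -> (0,1)
Segment 1: (0,1) -> (0,4)
Segment 2: (0,4) -> (0,8)

Answer: *.......
*.......
*.......
*.......
*.......
*.......
*.......
**......
........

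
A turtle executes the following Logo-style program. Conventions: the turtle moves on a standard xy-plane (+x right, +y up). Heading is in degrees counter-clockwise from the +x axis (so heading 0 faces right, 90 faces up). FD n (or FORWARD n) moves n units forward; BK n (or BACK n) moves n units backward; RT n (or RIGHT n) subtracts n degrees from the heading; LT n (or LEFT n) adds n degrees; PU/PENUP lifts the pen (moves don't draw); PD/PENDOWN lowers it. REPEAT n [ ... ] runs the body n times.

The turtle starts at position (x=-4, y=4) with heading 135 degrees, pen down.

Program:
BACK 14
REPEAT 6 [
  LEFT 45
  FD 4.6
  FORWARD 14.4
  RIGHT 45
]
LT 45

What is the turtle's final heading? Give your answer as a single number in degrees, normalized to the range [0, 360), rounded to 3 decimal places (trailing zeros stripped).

Executing turtle program step by step:
Start: pos=(-4,4), heading=135, pen down
BK 14: (-4,4) -> (5.899,-5.899) [heading=135, draw]
REPEAT 6 [
  -- iteration 1/6 --
  LT 45: heading 135 -> 180
  FD 4.6: (5.899,-5.899) -> (1.299,-5.899) [heading=180, draw]
  FD 14.4: (1.299,-5.899) -> (-13.101,-5.899) [heading=180, draw]
  RT 45: heading 180 -> 135
  -- iteration 2/6 --
  LT 45: heading 135 -> 180
  FD 4.6: (-13.101,-5.899) -> (-17.701,-5.899) [heading=180, draw]
  FD 14.4: (-17.701,-5.899) -> (-32.101,-5.899) [heading=180, draw]
  RT 45: heading 180 -> 135
  -- iteration 3/6 --
  LT 45: heading 135 -> 180
  FD 4.6: (-32.101,-5.899) -> (-36.701,-5.899) [heading=180, draw]
  FD 14.4: (-36.701,-5.899) -> (-51.101,-5.899) [heading=180, draw]
  RT 45: heading 180 -> 135
  -- iteration 4/6 --
  LT 45: heading 135 -> 180
  FD 4.6: (-51.101,-5.899) -> (-55.701,-5.899) [heading=180, draw]
  FD 14.4: (-55.701,-5.899) -> (-70.101,-5.899) [heading=180, draw]
  RT 45: heading 180 -> 135
  -- iteration 5/6 --
  LT 45: heading 135 -> 180
  FD 4.6: (-70.101,-5.899) -> (-74.701,-5.899) [heading=180, draw]
  FD 14.4: (-74.701,-5.899) -> (-89.101,-5.899) [heading=180, draw]
  RT 45: heading 180 -> 135
  -- iteration 6/6 --
  LT 45: heading 135 -> 180
  FD 4.6: (-89.101,-5.899) -> (-93.701,-5.899) [heading=180, draw]
  FD 14.4: (-93.701,-5.899) -> (-108.101,-5.899) [heading=180, draw]
  RT 45: heading 180 -> 135
]
LT 45: heading 135 -> 180
Final: pos=(-108.101,-5.899), heading=180, 13 segment(s) drawn

Answer: 180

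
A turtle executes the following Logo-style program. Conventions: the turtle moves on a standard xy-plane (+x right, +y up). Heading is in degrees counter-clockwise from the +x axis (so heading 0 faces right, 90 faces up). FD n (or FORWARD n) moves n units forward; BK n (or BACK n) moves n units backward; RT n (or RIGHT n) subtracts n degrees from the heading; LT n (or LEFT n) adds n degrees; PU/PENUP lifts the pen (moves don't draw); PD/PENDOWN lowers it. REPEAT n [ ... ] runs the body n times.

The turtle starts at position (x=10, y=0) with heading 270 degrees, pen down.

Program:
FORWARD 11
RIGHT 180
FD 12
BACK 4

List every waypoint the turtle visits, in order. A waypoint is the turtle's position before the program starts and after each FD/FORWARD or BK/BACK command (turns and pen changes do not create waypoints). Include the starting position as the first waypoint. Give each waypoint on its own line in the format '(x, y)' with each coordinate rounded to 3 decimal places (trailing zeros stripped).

Answer: (10, 0)
(10, -11)
(10, 1)
(10, -3)

Derivation:
Executing turtle program step by step:
Start: pos=(10,0), heading=270, pen down
FD 11: (10,0) -> (10,-11) [heading=270, draw]
RT 180: heading 270 -> 90
FD 12: (10,-11) -> (10,1) [heading=90, draw]
BK 4: (10,1) -> (10,-3) [heading=90, draw]
Final: pos=(10,-3), heading=90, 3 segment(s) drawn
Waypoints (4 total):
(10, 0)
(10, -11)
(10, 1)
(10, -3)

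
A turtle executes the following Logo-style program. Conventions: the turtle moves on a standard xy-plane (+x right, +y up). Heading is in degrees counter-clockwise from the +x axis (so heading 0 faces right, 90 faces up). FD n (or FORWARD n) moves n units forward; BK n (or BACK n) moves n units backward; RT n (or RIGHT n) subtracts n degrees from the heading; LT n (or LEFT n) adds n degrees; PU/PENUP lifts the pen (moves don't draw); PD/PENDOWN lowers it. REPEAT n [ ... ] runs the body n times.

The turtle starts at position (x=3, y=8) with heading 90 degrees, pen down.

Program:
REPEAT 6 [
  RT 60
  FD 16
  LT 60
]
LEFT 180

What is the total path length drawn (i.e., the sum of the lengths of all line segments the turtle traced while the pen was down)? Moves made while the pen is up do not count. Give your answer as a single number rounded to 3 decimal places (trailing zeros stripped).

Answer: 96

Derivation:
Executing turtle program step by step:
Start: pos=(3,8), heading=90, pen down
REPEAT 6 [
  -- iteration 1/6 --
  RT 60: heading 90 -> 30
  FD 16: (3,8) -> (16.856,16) [heading=30, draw]
  LT 60: heading 30 -> 90
  -- iteration 2/6 --
  RT 60: heading 90 -> 30
  FD 16: (16.856,16) -> (30.713,24) [heading=30, draw]
  LT 60: heading 30 -> 90
  -- iteration 3/6 --
  RT 60: heading 90 -> 30
  FD 16: (30.713,24) -> (44.569,32) [heading=30, draw]
  LT 60: heading 30 -> 90
  -- iteration 4/6 --
  RT 60: heading 90 -> 30
  FD 16: (44.569,32) -> (58.426,40) [heading=30, draw]
  LT 60: heading 30 -> 90
  -- iteration 5/6 --
  RT 60: heading 90 -> 30
  FD 16: (58.426,40) -> (72.282,48) [heading=30, draw]
  LT 60: heading 30 -> 90
  -- iteration 6/6 --
  RT 60: heading 90 -> 30
  FD 16: (72.282,48) -> (86.138,56) [heading=30, draw]
  LT 60: heading 30 -> 90
]
LT 180: heading 90 -> 270
Final: pos=(86.138,56), heading=270, 6 segment(s) drawn

Segment lengths:
  seg 1: (3,8) -> (16.856,16), length = 16
  seg 2: (16.856,16) -> (30.713,24), length = 16
  seg 3: (30.713,24) -> (44.569,32), length = 16
  seg 4: (44.569,32) -> (58.426,40), length = 16
  seg 5: (58.426,40) -> (72.282,48), length = 16
  seg 6: (72.282,48) -> (86.138,56), length = 16
Total = 96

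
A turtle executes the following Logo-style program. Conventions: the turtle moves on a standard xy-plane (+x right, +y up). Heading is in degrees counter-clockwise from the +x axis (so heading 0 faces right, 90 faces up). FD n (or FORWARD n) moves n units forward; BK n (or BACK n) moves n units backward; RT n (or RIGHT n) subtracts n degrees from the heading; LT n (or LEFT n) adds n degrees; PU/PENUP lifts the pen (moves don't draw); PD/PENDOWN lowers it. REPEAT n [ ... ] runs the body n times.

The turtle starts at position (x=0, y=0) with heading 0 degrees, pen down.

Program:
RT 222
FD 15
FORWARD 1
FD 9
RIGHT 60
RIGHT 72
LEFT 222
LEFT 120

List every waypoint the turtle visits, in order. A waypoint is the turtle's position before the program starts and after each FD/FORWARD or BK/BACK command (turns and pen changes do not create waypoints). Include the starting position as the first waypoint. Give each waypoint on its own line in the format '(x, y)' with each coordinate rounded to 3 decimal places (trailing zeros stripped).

Answer: (0, 0)
(-11.147, 10.037)
(-11.89, 10.706)
(-18.579, 16.728)

Derivation:
Executing turtle program step by step:
Start: pos=(0,0), heading=0, pen down
RT 222: heading 0 -> 138
FD 15: (0,0) -> (-11.147,10.037) [heading=138, draw]
FD 1: (-11.147,10.037) -> (-11.89,10.706) [heading=138, draw]
FD 9: (-11.89,10.706) -> (-18.579,16.728) [heading=138, draw]
RT 60: heading 138 -> 78
RT 72: heading 78 -> 6
LT 222: heading 6 -> 228
LT 120: heading 228 -> 348
Final: pos=(-18.579,16.728), heading=348, 3 segment(s) drawn
Waypoints (4 total):
(0, 0)
(-11.147, 10.037)
(-11.89, 10.706)
(-18.579, 16.728)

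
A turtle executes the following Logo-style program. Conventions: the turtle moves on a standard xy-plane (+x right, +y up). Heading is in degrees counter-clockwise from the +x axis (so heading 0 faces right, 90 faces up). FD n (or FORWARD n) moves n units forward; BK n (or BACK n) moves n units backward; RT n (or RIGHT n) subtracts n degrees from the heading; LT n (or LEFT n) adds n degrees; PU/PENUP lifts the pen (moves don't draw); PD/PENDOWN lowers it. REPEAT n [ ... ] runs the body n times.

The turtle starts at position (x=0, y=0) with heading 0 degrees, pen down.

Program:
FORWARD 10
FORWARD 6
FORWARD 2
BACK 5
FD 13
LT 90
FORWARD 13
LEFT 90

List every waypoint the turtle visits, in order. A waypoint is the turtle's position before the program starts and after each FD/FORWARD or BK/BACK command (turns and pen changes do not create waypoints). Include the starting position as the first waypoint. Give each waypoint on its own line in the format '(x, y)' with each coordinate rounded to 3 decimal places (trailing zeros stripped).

Executing turtle program step by step:
Start: pos=(0,0), heading=0, pen down
FD 10: (0,0) -> (10,0) [heading=0, draw]
FD 6: (10,0) -> (16,0) [heading=0, draw]
FD 2: (16,0) -> (18,0) [heading=0, draw]
BK 5: (18,0) -> (13,0) [heading=0, draw]
FD 13: (13,0) -> (26,0) [heading=0, draw]
LT 90: heading 0 -> 90
FD 13: (26,0) -> (26,13) [heading=90, draw]
LT 90: heading 90 -> 180
Final: pos=(26,13), heading=180, 6 segment(s) drawn
Waypoints (7 total):
(0, 0)
(10, 0)
(16, 0)
(18, 0)
(13, 0)
(26, 0)
(26, 13)

Answer: (0, 0)
(10, 0)
(16, 0)
(18, 0)
(13, 0)
(26, 0)
(26, 13)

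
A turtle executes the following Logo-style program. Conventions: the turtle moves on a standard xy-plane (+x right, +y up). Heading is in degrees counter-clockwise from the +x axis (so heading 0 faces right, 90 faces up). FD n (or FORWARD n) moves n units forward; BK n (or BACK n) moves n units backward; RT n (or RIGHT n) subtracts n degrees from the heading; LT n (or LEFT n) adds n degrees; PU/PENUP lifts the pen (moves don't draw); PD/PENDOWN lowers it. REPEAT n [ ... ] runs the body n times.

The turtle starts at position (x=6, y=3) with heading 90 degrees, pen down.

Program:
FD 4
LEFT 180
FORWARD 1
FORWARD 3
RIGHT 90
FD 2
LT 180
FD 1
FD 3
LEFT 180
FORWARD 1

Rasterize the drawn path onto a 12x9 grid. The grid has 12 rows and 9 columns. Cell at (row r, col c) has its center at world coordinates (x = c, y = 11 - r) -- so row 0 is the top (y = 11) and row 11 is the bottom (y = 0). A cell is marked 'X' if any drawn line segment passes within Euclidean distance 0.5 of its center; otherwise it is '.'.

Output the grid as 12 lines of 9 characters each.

Segment 0: (6,3) -> (6,7)
Segment 1: (6,7) -> (6,6)
Segment 2: (6,6) -> (6,3)
Segment 3: (6,3) -> (4,3)
Segment 4: (4,3) -> (5,3)
Segment 5: (5,3) -> (8,3)
Segment 6: (8,3) -> (7,3)

Answer: .........
.........
.........
.........
......X..
......X..
......X..
......X..
....XXXXX
.........
.........
.........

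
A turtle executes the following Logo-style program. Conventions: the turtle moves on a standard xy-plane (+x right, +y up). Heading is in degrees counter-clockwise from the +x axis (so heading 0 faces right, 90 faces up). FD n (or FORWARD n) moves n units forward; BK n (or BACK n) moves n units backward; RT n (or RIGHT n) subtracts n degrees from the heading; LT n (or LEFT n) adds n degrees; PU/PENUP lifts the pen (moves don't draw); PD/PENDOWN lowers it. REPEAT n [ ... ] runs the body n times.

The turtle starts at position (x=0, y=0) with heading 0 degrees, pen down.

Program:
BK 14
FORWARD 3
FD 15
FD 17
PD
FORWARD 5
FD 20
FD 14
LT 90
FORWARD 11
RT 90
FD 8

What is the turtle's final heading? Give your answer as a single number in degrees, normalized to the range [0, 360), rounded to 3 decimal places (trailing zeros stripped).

Executing turtle program step by step:
Start: pos=(0,0), heading=0, pen down
BK 14: (0,0) -> (-14,0) [heading=0, draw]
FD 3: (-14,0) -> (-11,0) [heading=0, draw]
FD 15: (-11,0) -> (4,0) [heading=0, draw]
FD 17: (4,0) -> (21,0) [heading=0, draw]
PD: pen down
FD 5: (21,0) -> (26,0) [heading=0, draw]
FD 20: (26,0) -> (46,0) [heading=0, draw]
FD 14: (46,0) -> (60,0) [heading=0, draw]
LT 90: heading 0 -> 90
FD 11: (60,0) -> (60,11) [heading=90, draw]
RT 90: heading 90 -> 0
FD 8: (60,11) -> (68,11) [heading=0, draw]
Final: pos=(68,11), heading=0, 9 segment(s) drawn

Answer: 0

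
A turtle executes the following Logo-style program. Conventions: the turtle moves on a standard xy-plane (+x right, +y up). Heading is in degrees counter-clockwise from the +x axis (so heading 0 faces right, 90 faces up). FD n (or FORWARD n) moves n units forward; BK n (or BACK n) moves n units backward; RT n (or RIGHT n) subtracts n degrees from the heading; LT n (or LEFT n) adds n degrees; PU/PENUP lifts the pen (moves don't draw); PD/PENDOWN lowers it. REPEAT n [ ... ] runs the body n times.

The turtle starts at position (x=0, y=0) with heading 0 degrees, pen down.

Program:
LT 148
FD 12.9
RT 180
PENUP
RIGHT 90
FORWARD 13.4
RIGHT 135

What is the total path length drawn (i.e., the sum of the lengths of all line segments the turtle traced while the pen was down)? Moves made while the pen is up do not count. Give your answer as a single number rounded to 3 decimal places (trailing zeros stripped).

Executing turtle program step by step:
Start: pos=(0,0), heading=0, pen down
LT 148: heading 0 -> 148
FD 12.9: (0,0) -> (-10.94,6.836) [heading=148, draw]
RT 180: heading 148 -> 328
PU: pen up
RT 90: heading 328 -> 238
FD 13.4: (-10.94,6.836) -> (-18.041,-4.528) [heading=238, move]
RT 135: heading 238 -> 103
Final: pos=(-18.041,-4.528), heading=103, 1 segment(s) drawn

Segment lengths:
  seg 1: (0,0) -> (-10.94,6.836), length = 12.9
Total = 12.9

Answer: 12.9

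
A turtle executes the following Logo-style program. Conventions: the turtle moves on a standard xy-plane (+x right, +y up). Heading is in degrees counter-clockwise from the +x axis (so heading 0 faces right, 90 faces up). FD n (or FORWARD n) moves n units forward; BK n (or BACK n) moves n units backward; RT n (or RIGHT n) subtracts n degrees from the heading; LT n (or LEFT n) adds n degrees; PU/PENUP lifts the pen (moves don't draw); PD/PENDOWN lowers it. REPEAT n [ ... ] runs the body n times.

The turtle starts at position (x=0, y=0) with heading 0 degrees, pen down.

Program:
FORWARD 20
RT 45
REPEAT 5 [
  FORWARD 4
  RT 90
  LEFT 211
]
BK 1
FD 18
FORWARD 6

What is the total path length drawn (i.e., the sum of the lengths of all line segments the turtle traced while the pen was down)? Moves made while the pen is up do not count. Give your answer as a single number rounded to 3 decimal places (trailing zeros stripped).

Answer: 65

Derivation:
Executing turtle program step by step:
Start: pos=(0,0), heading=0, pen down
FD 20: (0,0) -> (20,0) [heading=0, draw]
RT 45: heading 0 -> 315
REPEAT 5 [
  -- iteration 1/5 --
  FD 4: (20,0) -> (22.828,-2.828) [heading=315, draw]
  RT 90: heading 315 -> 225
  LT 211: heading 225 -> 76
  -- iteration 2/5 --
  FD 4: (22.828,-2.828) -> (23.796,1.053) [heading=76, draw]
  RT 90: heading 76 -> 346
  LT 211: heading 346 -> 197
  -- iteration 3/5 --
  FD 4: (23.796,1.053) -> (19.971,-0.117) [heading=197, draw]
  RT 90: heading 197 -> 107
  LT 211: heading 107 -> 318
  -- iteration 4/5 --
  FD 4: (19.971,-0.117) -> (22.943,-2.793) [heading=318, draw]
  RT 90: heading 318 -> 228
  LT 211: heading 228 -> 79
  -- iteration 5/5 --
  FD 4: (22.943,-2.793) -> (23.707,1.133) [heading=79, draw]
  RT 90: heading 79 -> 349
  LT 211: heading 349 -> 200
]
BK 1: (23.707,1.133) -> (24.646,1.475) [heading=200, draw]
FD 18: (24.646,1.475) -> (7.732,-4.681) [heading=200, draw]
FD 6: (7.732,-4.681) -> (2.094,-6.733) [heading=200, draw]
Final: pos=(2.094,-6.733), heading=200, 9 segment(s) drawn

Segment lengths:
  seg 1: (0,0) -> (20,0), length = 20
  seg 2: (20,0) -> (22.828,-2.828), length = 4
  seg 3: (22.828,-2.828) -> (23.796,1.053), length = 4
  seg 4: (23.796,1.053) -> (19.971,-0.117), length = 4
  seg 5: (19.971,-0.117) -> (22.943,-2.793), length = 4
  seg 6: (22.943,-2.793) -> (23.707,1.133), length = 4
  seg 7: (23.707,1.133) -> (24.646,1.475), length = 1
  seg 8: (24.646,1.475) -> (7.732,-4.681), length = 18
  seg 9: (7.732,-4.681) -> (2.094,-6.733), length = 6
Total = 65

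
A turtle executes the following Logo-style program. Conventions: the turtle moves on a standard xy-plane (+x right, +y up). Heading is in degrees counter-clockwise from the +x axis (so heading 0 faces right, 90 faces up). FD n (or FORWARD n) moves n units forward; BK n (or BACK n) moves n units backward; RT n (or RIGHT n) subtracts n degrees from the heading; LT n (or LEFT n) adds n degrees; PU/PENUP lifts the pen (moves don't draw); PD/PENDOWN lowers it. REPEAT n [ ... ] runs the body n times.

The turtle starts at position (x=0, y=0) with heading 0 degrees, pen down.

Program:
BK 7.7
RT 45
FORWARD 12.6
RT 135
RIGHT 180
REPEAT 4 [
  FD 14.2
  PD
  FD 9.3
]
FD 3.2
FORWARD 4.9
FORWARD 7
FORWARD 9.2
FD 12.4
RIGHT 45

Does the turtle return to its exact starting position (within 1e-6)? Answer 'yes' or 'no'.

Answer: no

Derivation:
Executing turtle program step by step:
Start: pos=(0,0), heading=0, pen down
BK 7.7: (0,0) -> (-7.7,0) [heading=0, draw]
RT 45: heading 0 -> 315
FD 12.6: (-7.7,0) -> (1.21,-8.91) [heading=315, draw]
RT 135: heading 315 -> 180
RT 180: heading 180 -> 0
REPEAT 4 [
  -- iteration 1/4 --
  FD 14.2: (1.21,-8.91) -> (15.41,-8.91) [heading=0, draw]
  PD: pen down
  FD 9.3: (15.41,-8.91) -> (24.71,-8.91) [heading=0, draw]
  -- iteration 2/4 --
  FD 14.2: (24.71,-8.91) -> (38.91,-8.91) [heading=0, draw]
  PD: pen down
  FD 9.3: (38.91,-8.91) -> (48.21,-8.91) [heading=0, draw]
  -- iteration 3/4 --
  FD 14.2: (48.21,-8.91) -> (62.41,-8.91) [heading=0, draw]
  PD: pen down
  FD 9.3: (62.41,-8.91) -> (71.71,-8.91) [heading=0, draw]
  -- iteration 4/4 --
  FD 14.2: (71.71,-8.91) -> (85.91,-8.91) [heading=0, draw]
  PD: pen down
  FD 9.3: (85.91,-8.91) -> (95.21,-8.91) [heading=0, draw]
]
FD 3.2: (95.21,-8.91) -> (98.41,-8.91) [heading=0, draw]
FD 4.9: (98.41,-8.91) -> (103.31,-8.91) [heading=0, draw]
FD 7: (103.31,-8.91) -> (110.31,-8.91) [heading=0, draw]
FD 9.2: (110.31,-8.91) -> (119.51,-8.91) [heading=0, draw]
FD 12.4: (119.51,-8.91) -> (131.91,-8.91) [heading=0, draw]
RT 45: heading 0 -> 315
Final: pos=(131.91,-8.91), heading=315, 15 segment(s) drawn

Start position: (0, 0)
Final position: (131.91, -8.91)
Distance = 132.21; >= 1e-6 -> NOT closed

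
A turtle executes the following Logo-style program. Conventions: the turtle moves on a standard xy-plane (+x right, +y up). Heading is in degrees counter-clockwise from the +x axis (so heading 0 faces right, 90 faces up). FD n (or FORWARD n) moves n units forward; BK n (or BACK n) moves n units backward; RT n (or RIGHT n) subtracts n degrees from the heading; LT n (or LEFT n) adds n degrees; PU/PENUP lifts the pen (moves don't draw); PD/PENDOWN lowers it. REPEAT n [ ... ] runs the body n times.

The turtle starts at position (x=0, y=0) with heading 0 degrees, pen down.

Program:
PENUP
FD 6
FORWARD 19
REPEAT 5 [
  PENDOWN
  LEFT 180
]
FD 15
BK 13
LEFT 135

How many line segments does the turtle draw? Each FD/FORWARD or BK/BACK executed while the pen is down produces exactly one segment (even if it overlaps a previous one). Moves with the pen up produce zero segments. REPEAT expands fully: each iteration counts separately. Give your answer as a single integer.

Executing turtle program step by step:
Start: pos=(0,0), heading=0, pen down
PU: pen up
FD 6: (0,0) -> (6,0) [heading=0, move]
FD 19: (6,0) -> (25,0) [heading=0, move]
REPEAT 5 [
  -- iteration 1/5 --
  PD: pen down
  LT 180: heading 0 -> 180
  -- iteration 2/5 --
  PD: pen down
  LT 180: heading 180 -> 0
  -- iteration 3/5 --
  PD: pen down
  LT 180: heading 0 -> 180
  -- iteration 4/5 --
  PD: pen down
  LT 180: heading 180 -> 0
  -- iteration 5/5 --
  PD: pen down
  LT 180: heading 0 -> 180
]
FD 15: (25,0) -> (10,0) [heading=180, draw]
BK 13: (10,0) -> (23,0) [heading=180, draw]
LT 135: heading 180 -> 315
Final: pos=(23,0), heading=315, 2 segment(s) drawn
Segments drawn: 2

Answer: 2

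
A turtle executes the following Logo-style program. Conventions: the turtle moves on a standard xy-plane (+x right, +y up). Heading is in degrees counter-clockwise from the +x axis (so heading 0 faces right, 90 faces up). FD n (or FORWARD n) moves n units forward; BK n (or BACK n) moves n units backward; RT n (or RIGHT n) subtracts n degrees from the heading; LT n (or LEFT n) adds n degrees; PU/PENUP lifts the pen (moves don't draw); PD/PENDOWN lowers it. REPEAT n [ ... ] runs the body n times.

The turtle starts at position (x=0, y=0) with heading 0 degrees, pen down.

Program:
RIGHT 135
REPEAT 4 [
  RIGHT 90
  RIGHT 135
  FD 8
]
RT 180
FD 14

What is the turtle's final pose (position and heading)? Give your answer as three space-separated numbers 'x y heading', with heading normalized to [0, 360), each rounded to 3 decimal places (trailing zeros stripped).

Answer: -1.899 -6.586 225

Derivation:
Executing turtle program step by step:
Start: pos=(0,0), heading=0, pen down
RT 135: heading 0 -> 225
REPEAT 4 [
  -- iteration 1/4 --
  RT 90: heading 225 -> 135
  RT 135: heading 135 -> 0
  FD 8: (0,0) -> (8,0) [heading=0, draw]
  -- iteration 2/4 --
  RT 90: heading 0 -> 270
  RT 135: heading 270 -> 135
  FD 8: (8,0) -> (2.343,5.657) [heading=135, draw]
  -- iteration 3/4 --
  RT 90: heading 135 -> 45
  RT 135: heading 45 -> 270
  FD 8: (2.343,5.657) -> (2.343,-2.343) [heading=270, draw]
  -- iteration 4/4 --
  RT 90: heading 270 -> 180
  RT 135: heading 180 -> 45
  FD 8: (2.343,-2.343) -> (8,3.314) [heading=45, draw]
]
RT 180: heading 45 -> 225
FD 14: (8,3.314) -> (-1.899,-6.586) [heading=225, draw]
Final: pos=(-1.899,-6.586), heading=225, 5 segment(s) drawn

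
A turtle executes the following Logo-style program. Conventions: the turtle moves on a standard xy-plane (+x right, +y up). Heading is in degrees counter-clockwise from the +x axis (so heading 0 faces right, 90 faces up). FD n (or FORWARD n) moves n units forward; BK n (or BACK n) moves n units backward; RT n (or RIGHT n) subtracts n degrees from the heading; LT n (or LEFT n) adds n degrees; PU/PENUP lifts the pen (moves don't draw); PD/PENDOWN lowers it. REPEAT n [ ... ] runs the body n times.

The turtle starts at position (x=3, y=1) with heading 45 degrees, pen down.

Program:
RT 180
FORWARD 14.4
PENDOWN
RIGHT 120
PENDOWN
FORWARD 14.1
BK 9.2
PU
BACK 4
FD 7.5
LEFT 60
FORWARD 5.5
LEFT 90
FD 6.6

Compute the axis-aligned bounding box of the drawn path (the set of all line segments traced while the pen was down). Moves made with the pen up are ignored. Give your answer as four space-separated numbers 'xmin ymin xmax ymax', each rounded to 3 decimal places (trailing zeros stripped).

Executing turtle program step by step:
Start: pos=(3,1), heading=45, pen down
RT 180: heading 45 -> 225
FD 14.4: (3,1) -> (-7.182,-9.182) [heading=225, draw]
PD: pen down
RT 120: heading 225 -> 105
PD: pen down
FD 14.1: (-7.182,-9.182) -> (-10.832,4.437) [heading=105, draw]
BK 9.2: (-10.832,4.437) -> (-8.451,-4.449) [heading=105, draw]
PU: pen up
BK 4: (-8.451,-4.449) -> (-7.415,-8.313) [heading=105, move]
FD 7.5: (-7.415,-8.313) -> (-9.356,-1.069) [heading=105, move]
LT 60: heading 105 -> 165
FD 5.5: (-9.356,-1.069) -> (-14.669,0.355) [heading=165, move]
LT 90: heading 165 -> 255
FD 6.6: (-14.669,0.355) -> (-16.377,-6.02) [heading=255, move]
Final: pos=(-16.377,-6.02), heading=255, 3 segment(s) drawn

Segment endpoints: x in {-10.832, -8.451, -7.182, 3}, y in {-9.182, -4.449, 1, 4.437}
xmin=-10.832, ymin=-9.182, xmax=3, ymax=4.437

Answer: -10.832 -9.182 3 4.437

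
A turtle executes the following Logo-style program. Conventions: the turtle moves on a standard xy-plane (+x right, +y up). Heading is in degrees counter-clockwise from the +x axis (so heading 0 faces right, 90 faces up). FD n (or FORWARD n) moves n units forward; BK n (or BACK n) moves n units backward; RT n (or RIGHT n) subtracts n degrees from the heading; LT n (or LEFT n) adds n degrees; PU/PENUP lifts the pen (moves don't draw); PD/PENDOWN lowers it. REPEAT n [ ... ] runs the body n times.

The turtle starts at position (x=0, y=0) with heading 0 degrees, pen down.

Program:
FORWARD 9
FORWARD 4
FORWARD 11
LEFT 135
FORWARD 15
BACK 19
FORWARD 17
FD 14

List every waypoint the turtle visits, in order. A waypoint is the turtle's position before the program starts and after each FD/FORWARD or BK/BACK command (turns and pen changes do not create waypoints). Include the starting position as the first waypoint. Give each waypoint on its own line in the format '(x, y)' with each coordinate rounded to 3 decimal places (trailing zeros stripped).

Answer: (0, 0)
(9, 0)
(13, 0)
(24, 0)
(13.393, 10.607)
(26.828, -2.828)
(14.808, 9.192)
(4.908, 19.092)

Derivation:
Executing turtle program step by step:
Start: pos=(0,0), heading=0, pen down
FD 9: (0,0) -> (9,0) [heading=0, draw]
FD 4: (9,0) -> (13,0) [heading=0, draw]
FD 11: (13,0) -> (24,0) [heading=0, draw]
LT 135: heading 0 -> 135
FD 15: (24,0) -> (13.393,10.607) [heading=135, draw]
BK 19: (13.393,10.607) -> (26.828,-2.828) [heading=135, draw]
FD 17: (26.828,-2.828) -> (14.808,9.192) [heading=135, draw]
FD 14: (14.808,9.192) -> (4.908,19.092) [heading=135, draw]
Final: pos=(4.908,19.092), heading=135, 7 segment(s) drawn
Waypoints (8 total):
(0, 0)
(9, 0)
(13, 0)
(24, 0)
(13.393, 10.607)
(26.828, -2.828)
(14.808, 9.192)
(4.908, 19.092)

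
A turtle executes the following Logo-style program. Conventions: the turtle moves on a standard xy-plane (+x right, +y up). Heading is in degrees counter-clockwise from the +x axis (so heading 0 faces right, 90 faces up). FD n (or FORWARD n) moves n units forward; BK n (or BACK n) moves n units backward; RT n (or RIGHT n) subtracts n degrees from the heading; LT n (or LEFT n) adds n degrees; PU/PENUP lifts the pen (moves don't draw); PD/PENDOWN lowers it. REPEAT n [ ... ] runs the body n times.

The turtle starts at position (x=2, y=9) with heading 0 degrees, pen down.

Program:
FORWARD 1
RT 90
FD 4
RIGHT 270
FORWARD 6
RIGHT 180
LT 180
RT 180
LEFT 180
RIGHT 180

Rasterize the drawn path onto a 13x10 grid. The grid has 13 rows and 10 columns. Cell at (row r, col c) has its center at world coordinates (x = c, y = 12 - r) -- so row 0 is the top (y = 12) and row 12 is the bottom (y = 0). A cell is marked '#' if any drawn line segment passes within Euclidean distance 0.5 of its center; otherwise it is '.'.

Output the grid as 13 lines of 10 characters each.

Segment 0: (2,9) -> (3,9)
Segment 1: (3,9) -> (3,5)
Segment 2: (3,5) -> (9,5)

Answer: ..........
..........
..........
..##......
...#......
...#......
...#......
...#######
..........
..........
..........
..........
..........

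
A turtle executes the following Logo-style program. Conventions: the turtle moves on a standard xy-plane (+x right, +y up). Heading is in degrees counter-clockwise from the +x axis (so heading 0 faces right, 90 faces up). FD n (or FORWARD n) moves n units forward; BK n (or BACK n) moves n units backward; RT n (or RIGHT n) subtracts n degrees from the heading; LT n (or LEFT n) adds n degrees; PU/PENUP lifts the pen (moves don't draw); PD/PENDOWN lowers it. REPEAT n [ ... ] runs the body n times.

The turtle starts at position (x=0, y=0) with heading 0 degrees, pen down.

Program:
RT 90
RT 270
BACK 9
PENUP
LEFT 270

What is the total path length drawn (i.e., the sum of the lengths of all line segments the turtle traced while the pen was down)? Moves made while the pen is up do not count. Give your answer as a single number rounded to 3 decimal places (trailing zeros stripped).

Answer: 9

Derivation:
Executing turtle program step by step:
Start: pos=(0,0), heading=0, pen down
RT 90: heading 0 -> 270
RT 270: heading 270 -> 0
BK 9: (0,0) -> (-9,0) [heading=0, draw]
PU: pen up
LT 270: heading 0 -> 270
Final: pos=(-9,0), heading=270, 1 segment(s) drawn

Segment lengths:
  seg 1: (0,0) -> (-9,0), length = 9
Total = 9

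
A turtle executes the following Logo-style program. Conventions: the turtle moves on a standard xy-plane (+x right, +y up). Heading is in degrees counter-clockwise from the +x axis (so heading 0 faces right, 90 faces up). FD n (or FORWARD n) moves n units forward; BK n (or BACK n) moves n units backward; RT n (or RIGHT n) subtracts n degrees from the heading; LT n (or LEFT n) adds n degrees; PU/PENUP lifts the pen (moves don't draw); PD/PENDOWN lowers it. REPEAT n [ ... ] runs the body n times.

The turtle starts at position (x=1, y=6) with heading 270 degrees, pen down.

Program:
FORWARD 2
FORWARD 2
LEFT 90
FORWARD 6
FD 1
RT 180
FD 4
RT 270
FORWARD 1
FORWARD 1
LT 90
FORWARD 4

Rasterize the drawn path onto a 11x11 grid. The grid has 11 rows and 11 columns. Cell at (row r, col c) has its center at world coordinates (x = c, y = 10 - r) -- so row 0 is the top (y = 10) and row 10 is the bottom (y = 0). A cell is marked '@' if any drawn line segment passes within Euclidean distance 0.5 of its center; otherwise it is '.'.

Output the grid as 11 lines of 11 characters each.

Segment 0: (1,6) -> (1,4)
Segment 1: (1,4) -> (1,2)
Segment 2: (1,2) -> (7,2)
Segment 3: (7,2) -> (8,2)
Segment 4: (8,2) -> (4,2)
Segment 5: (4,2) -> (4,1)
Segment 6: (4,1) -> (4,-0)
Segment 7: (4,-0) -> (8,-0)

Answer: ...........
...........
...........
...........
.@.........
.@.........
.@.........
.@.........
.@@@@@@@@..
....@......
....@@@@@..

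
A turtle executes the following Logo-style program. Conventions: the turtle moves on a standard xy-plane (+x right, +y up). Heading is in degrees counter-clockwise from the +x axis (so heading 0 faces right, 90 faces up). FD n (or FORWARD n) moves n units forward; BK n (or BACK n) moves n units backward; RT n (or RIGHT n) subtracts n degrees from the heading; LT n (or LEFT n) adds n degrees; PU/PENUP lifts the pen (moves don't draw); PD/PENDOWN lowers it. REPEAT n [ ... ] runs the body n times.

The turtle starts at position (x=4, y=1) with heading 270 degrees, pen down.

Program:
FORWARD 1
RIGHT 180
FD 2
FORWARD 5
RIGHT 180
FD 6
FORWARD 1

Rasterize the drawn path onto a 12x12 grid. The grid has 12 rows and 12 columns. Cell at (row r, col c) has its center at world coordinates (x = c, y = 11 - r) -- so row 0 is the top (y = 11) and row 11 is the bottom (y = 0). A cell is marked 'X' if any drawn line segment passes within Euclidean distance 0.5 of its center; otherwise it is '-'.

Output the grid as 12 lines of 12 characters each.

Segment 0: (4,1) -> (4,0)
Segment 1: (4,0) -> (4,2)
Segment 2: (4,2) -> (4,7)
Segment 3: (4,7) -> (4,1)
Segment 4: (4,1) -> (4,0)

Answer: ------------
------------
------------
------------
----X-------
----X-------
----X-------
----X-------
----X-------
----X-------
----X-------
----X-------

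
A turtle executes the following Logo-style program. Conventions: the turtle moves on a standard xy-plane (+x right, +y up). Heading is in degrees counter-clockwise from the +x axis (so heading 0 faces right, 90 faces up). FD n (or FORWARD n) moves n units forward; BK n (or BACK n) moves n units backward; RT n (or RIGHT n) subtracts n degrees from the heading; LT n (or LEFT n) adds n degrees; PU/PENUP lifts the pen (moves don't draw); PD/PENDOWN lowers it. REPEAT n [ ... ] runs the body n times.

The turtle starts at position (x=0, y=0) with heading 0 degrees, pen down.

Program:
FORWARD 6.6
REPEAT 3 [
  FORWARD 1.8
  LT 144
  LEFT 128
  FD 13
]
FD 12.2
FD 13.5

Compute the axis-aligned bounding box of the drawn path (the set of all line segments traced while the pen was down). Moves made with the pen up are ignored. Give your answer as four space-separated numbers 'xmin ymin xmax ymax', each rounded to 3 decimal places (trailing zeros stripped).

Answer: -9.893 -15.823 8.917 22.665

Derivation:
Executing turtle program step by step:
Start: pos=(0,0), heading=0, pen down
FD 6.6: (0,0) -> (6.6,0) [heading=0, draw]
REPEAT 3 [
  -- iteration 1/3 --
  FD 1.8: (6.6,0) -> (8.4,0) [heading=0, draw]
  LT 144: heading 0 -> 144
  LT 128: heading 144 -> 272
  FD 13: (8.4,0) -> (8.854,-12.992) [heading=272, draw]
  -- iteration 2/3 --
  FD 1.8: (8.854,-12.992) -> (8.917,-14.791) [heading=272, draw]
  LT 144: heading 272 -> 56
  LT 128: heading 56 -> 184
  FD 13: (8.917,-14.791) -> (-4.052,-15.698) [heading=184, draw]
  -- iteration 3/3 --
  FD 1.8: (-4.052,-15.698) -> (-5.847,-15.823) [heading=184, draw]
  LT 144: heading 184 -> 328
  LT 128: heading 328 -> 96
  FD 13: (-5.847,-15.823) -> (-7.206,-2.895) [heading=96, draw]
]
FD 12.2: (-7.206,-2.895) -> (-8.482,9.239) [heading=96, draw]
FD 13.5: (-8.482,9.239) -> (-9.893,22.665) [heading=96, draw]
Final: pos=(-9.893,22.665), heading=96, 9 segment(s) drawn

Segment endpoints: x in {-9.893, -8.482, -7.206, -5.847, -4.052, 0, 6.6, 8.4, 8.854, 8.917}, y in {-15.823, -15.698, -14.791, -12.992, -2.895, 0, 9.239, 22.665}
xmin=-9.893, ymin=-15.823, xmax=8.917, ymax=22.665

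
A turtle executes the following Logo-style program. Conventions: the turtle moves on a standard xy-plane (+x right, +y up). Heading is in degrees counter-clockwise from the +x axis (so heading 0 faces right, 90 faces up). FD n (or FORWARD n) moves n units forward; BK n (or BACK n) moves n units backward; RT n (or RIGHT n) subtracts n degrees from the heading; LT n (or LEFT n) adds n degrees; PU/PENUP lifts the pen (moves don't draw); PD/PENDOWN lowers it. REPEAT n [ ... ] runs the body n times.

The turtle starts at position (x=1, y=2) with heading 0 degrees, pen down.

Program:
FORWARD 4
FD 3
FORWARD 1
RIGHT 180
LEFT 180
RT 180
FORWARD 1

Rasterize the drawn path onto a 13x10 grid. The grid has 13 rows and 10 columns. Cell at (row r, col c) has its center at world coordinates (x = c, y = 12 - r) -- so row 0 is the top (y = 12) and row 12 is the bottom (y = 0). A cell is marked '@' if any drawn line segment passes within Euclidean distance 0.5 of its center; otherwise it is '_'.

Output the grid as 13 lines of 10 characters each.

Answer: __________
__________
__________
__________
__________
__________
__________
__________
__________
__________
_@@@@@@@@@
__________
__________

Derivation:
Segment 0: (1,2) -> (5,2)
Segment 1: (5,2) -> (8,2)
Segment 2: (8,2) -> (9,2)
Segment 3: (9,2) -> (8,2)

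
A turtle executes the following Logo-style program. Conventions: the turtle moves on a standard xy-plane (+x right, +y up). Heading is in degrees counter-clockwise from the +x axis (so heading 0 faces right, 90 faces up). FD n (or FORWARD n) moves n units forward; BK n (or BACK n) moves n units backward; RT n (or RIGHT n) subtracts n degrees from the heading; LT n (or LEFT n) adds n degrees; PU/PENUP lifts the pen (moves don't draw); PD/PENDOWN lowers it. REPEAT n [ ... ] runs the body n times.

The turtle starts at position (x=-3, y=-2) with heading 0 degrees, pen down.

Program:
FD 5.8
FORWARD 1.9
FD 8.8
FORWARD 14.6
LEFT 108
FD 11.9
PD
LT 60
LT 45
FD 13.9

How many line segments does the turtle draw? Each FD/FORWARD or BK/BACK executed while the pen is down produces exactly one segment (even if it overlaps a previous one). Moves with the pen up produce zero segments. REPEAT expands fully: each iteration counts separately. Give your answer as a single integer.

Executing turtle program step by step:
Start: pos=(-3,-2), heading=0, pen down
FD 5.8: (-3,-2) -> (2.8,-2) [heading=0, draw]
FD 1.9: (2.8,-2) -> (4.7,-2) [heading=0, draw]
FD 8.8: (4.7,-2) -> (13.5,-2) [heading=0, draw]
FD 14.6: (13.5,-2) -> (28.1,-2) [heading=0, draw]
LT 108: heading 0 -> 108
FD 11.9: (28.1,-2) -> (24.423,9.318) [heading=108, draw]
PD: pen down
LT 60: heading 108 -> 168
LT 45: heading 168 -> 213
FD 13.9: (24.423,9.318) -> (12.765,1.747) [heading=213, draw]
Final: pos=(12.765,1.747), heading=213, 6 segment(s) drawn
Segments drawn: 6

Answer: 6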